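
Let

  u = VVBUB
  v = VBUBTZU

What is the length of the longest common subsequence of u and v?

Match V [2,1]; then B [3,2]; then U [4,3]; then B [5,4] — 4 characters in the same relative order in both. Since dp[5][7] = 4, nothing longer is possible.

4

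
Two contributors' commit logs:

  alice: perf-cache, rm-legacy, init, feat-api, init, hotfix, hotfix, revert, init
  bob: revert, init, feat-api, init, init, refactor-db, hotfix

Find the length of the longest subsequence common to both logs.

Taking init at alice[3]=bob[2], feat-api at alice[4]=bob[3], init at alice[5]=bob[5], hotfix at alice[7]=bob[7] gives a common subsequence of length 4. Since dp[9][7] = 4, nothing longer is possible.

4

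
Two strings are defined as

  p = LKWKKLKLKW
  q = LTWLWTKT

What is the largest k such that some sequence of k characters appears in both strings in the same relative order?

Let dp[i][j] be the LCS length of the first i characters of p and the first j characters of q. dp[i][j] = dp[i-1][j-1]+1 when the i-th and j-th characters match, else max(dp[i-1][j], dp[i][j-1]).
    ·  L  T  W  L  W  T  K  T
 ·  0  0  0  0  0  0  0  0  0
 L  0  1  1  1  1  1  1  1  1
 K  0  1  1  1  1  1  1  2  2
 W  0  1  1  2  2  2  2  2  2
 K  0  1  1  2  2  2  2  3  3
 K  0  1  1  2  2  2  2  3  3
 L  0  1  1  2  3  3  3  3  3
 K  0  1  1  2  3  3  3  4  4
 L  0  1  1  2  3  3  3  4  4
 K  0  1  1  2  3  3  3  4  4
 W  0  1  1  2  3  4  4  4  4
dp[10][8] = 4. One LCS (by backtracking along matches): LWLK.

4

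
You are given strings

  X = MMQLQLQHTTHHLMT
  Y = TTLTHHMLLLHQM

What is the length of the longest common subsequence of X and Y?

6

One common subsequence of length 6: L [6,3]; then T [10,4]; then H [11,5]; then H [12,6]; then L [13,10]; then M [14,13]. The LCS DP gives dp[15][13] = 6, so this is optimal.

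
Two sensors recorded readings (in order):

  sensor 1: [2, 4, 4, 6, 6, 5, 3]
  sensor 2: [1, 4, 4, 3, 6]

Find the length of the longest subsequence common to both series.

3

Pick 4 [2,2], then 4 [3,3], then 6 [5,5]; all 3 values appear in both, in order, and the DP table's final entry dp[7][5] is also 3, so no common subsequence is longer.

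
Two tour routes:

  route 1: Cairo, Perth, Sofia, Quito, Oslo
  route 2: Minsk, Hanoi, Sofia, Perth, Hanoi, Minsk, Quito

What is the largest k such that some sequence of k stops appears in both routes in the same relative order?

2

Pick Perth [2,4], then Quito [4,7]; all 2 stops appear in both, in order. dp[5][7] = 2 confirms this is the maximum.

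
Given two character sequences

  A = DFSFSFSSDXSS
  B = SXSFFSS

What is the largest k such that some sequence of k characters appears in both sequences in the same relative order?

Let dp[i][j] be the LCS length of the first i characters of A and the first j characters of B. dp[i][j] = dp[i-1][j-1]+1 when the i-th and j-th characters match, else max(dp[i-1][j], dp[i][j-1]).
    ·  S  X  S  F  F  S  S
 ·  0  0  0  0  0  0  0  0
 D  0  0  0  0  0  0  0  0
 F  0  0  0  0  1  1  1  1
 S  0  1  1  1  1  1  2  2
 F  0  1  1  1  2  2  2  2
 S  0  1  1  2  2  2  3  3
 F  0  1  1  2  3  3  3  3
 S  0  1  1  2  3  3  4  4
 S  0  1  1  2  3  3  4  5
 D  0  1  1  2  3  3  4  5
 X  0  1  2  2  3  3  4  5
 S  0  1  2  3  3  3  4  5
 S  0  1  2  3  3  3  4  5
dp[12][7] = 5. One LCS (by backtracking along matches): SFFSS.

5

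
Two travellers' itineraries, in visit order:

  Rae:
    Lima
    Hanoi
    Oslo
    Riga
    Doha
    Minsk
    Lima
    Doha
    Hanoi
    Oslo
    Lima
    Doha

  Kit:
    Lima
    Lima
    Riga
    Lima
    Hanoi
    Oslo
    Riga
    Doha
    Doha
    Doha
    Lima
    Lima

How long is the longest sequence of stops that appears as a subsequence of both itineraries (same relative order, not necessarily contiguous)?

One common subsequence of length 7: Lima at Rae[1]=Kit[4], Hanoi at Rae[2]=Kit[5], Oslo at Rae[3]=Kit[6], Riga at Rae[4]=Kit[7], Doha at Rae[5]=Kit[10], Lima at Rae[7]=Kit[11], Lima at Rae[11]=Kit[12], and the DP table's final entry dp[12][12] is also 7, so no common subsequence is longer.

7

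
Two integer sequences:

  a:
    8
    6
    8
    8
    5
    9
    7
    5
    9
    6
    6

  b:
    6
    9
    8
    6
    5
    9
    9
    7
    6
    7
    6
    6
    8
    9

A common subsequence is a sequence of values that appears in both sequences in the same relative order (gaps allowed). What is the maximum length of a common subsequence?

7

Taking 8 (a #1, b #3) → 6 (a #2, b #4) → 5 (a #5, b #5) → 9 (a #6, b #7) → 7 (a #7, b #10) → 6 (a #10, b #11) → 6 (a #11, b #12) gives a common subsequence of length 7. The LCS DP gives dp[11][14] = 7, so this is optimal.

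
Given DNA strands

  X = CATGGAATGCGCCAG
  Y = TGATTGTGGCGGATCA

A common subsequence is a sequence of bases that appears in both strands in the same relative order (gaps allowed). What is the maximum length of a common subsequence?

9

Taking A at X[2]=Y[3], then T at X[3]=Y[5], then G at X[4]=Y[6], then G at X[5]=Y[8], then G at X[9]=Y[9], then C at X[10]=Y[10], then G at X[11]=Y[12], then C at X[13]=Y[15], then A at X[14]=Y[16] gives a common subsequence of length 9. The LCS DP gives dp[15][16] = 9, so this is optimal.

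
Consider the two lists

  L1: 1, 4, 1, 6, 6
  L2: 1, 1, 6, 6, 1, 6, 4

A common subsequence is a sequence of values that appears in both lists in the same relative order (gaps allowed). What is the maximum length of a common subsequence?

4

Taking 1 (L1 #1, L2 #1) → 1 (L1 #3, L2 #2) → 6 (L1 #4, L2 #4) → 6 (L1 #5, L2 #6) gives a common subsequence of length 4. Since dp[5][7] = 4, nothing longer is possible.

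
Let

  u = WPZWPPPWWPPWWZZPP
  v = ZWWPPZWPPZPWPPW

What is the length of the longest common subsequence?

11

Match W [1,3]; then P [2,5]; then Z [3,6]; then W [4,7]; then P [5,8]; then P [6,9]; then P [7,11]; then W [9,12]; then P [10,13]; then P [11,14]; then W [13,15] — 11 characters in the same relative order in both. Since dp[17][15] = 11, nothing longer is possible.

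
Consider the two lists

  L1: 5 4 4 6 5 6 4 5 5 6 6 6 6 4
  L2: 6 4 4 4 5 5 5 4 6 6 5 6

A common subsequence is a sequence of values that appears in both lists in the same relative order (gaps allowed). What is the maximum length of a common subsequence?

One common subsequence of length 8: 4 [2,3] → 4 [3,4] → 5 [5,5] → 5 [8,6] → 5 [9,7] → 6 [10,9] → 6 [11,10] → 6 [13,12]. dp[14][12] = 8 confirms this is the maximum.

8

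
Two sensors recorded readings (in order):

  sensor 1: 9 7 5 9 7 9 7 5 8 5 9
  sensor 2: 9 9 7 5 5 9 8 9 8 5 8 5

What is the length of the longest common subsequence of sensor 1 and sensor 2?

Match 9 (sensor 1 #1, sensor 2 #2) → 7 (sensor 1 #2, sensor 2 #3) → 5 (sensor 1 #3, sensor 2 #5) → 9 (sensor 1 #4, sensor 2 #6) → 9 (sensor 1 #6, sensor 2 #8) → 5 (sensor 1 #8, sensor 2 #10) → 8 (sensor 1 #9, sensor 2 #11) → 5 (sensor 1 #10, sensor 2 #12) — 8 values in the same relative order in both. Since dp[11][12] = 8, nothing longer is possible.

8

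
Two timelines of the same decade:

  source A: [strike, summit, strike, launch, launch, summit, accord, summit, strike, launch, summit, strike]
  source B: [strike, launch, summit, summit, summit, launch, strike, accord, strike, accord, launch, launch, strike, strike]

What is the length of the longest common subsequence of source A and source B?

Pick strike (source A #1, source B #1), summit (source A #2, source B #5), strike (source A #3, source B #9), launch (source A #4, source B #11), launch (source A #5, source B #12), strike (source A #9, source B #13), strike (source A #12, source B #14); all 7 events appear in both, in order. The LCS DP gives dp[12][14] = 7, so this is optimal.

7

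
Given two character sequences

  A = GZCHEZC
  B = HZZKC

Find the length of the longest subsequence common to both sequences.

Match Z (A #2, B #2); then Z (A #6, B #3); then C (A #7, B #5) — 3 characters in the same relative order in both. Since dp[7][5] = 3, nothing longer is possible.

3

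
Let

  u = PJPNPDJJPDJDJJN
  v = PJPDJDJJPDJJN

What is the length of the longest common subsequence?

11

Match P [1,1], then J [2,2], then P [3,3], then D [6,6], then J [7,7], then J [8,8], then P [9,9], then D [12,10], then J [13,11], then J [14,12], then N [15,13] — 11 characters in the same relative order in both. Since dp[15][13] = 11, nothing longer is possible.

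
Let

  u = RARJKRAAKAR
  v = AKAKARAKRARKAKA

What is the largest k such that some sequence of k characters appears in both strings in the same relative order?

8

Taking R at u[1]=v[6], then A at u[2]=v[7], then K at u[5]=v[8], then R at u[6]=v[9], then A at u[7]=v[10], then A at u[8]=v[13], then K at u[9]=v[14], then A at u[10]=v[15] gives a common subsequence of length 8. Since dp[11][15] = 8, nothing longer is possible.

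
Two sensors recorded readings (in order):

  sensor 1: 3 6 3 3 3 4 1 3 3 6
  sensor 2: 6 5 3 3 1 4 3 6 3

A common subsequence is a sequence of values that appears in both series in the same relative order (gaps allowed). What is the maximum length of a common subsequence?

6

Let dp[i][j] be the LCS length of the first i values of sensor 1 and the first j values of sensor 2. dp[i][j] = dp[i-1][j-1]+1 when the i-th and j-th values match, else max(dp[i-1][j], dp[i][j-1]).
    ·  6  5  3  3  1  4  3  6  3
 ·  0  0  0  0  0  0  0  0  0  0
 3  0  0  0  1  1  1  1  1  1  1
 6  0  1  1  1  1  1  1  1  2  2
 3  0  1  1  2  2  2  2  2  2  3
 3  0  1  1  2  3  3  3  3  3  3
 3  0  1  1  2  3  3  3  4  4  4
 4  0  1  1  2  3  3  4  4  4  4
 1  0  1  1  2  3  4  4  4  4  4
 3  0  1  1  2  3  4  4  5  5  5
 3  0  1  1  2  3  4  4  5  5  6
 6  0  1  1  2  3  4  4  5  6  6
dp[10][9] = 6. One LCS (by backtracking along matches): 6, 3, 3, 4, 3, 3.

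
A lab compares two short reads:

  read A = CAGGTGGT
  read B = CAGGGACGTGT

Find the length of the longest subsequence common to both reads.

7

One common subsequence of length 7: C at read A[1]=read B[1], A at read A[2]=read B[2], G at read A[3]=read B[5], G at read A[4]=read B[8], T at read A[5]=read B[9], G at read A[7]=read B[10], T at read A[8]=read B[11]. dp[8][11] = 7 confirms this is the maximum.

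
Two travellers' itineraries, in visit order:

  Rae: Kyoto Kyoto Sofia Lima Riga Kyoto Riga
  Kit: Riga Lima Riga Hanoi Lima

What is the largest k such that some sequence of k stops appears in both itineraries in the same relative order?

One common subsequence of length 2: Lima (Rae #4, Kit #2); then Riga (Rae #5, Kit #3), and the DP table's final entry dp[7][5] is also 2, so no common subsequence is longer.

2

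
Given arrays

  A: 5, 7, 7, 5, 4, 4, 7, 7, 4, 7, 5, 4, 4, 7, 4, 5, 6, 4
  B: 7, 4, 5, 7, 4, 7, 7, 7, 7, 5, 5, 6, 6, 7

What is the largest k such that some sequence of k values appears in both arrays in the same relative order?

Taking 5 [1,3]; then 7 [2,4]; then 7 [3,6]; then 7 [7,7]; then 7 [8,8]; then 7 [10,9]; then 5 [11,10]; then 5 [16,11]; then 6 [17,13] gives a common subsequence of length 9. dp[18][14] = 9 confirms this is the maximum.

9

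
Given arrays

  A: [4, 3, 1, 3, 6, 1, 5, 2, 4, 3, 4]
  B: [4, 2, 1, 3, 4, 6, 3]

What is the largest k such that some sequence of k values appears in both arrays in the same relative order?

5

One common subsequence of length 5: 4 (A #1, B #1) → 1 (A #3, B #3) → 3 (A #4, B #4) → 6 (A #5, B #6) → 3 (A #10, B #7). dp[11][7] = 5 confirms this is the maximum.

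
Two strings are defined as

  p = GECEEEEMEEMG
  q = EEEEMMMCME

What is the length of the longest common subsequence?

Match E (p #2, q #1), then E (p #4, q #2), then E (p #5, q #3), then E (p #6, q #4), then M (p #8, q #9), then E (p #10, q #10) — 6 characters in the same relative order in both. Since dp[12][10] = 6, nothing longer is possible.

6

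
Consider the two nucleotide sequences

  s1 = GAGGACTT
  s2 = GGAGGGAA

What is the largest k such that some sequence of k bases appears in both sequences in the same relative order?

5

Pick G [1,2], A [2,3], G [3,5], G [4,6], A [5,8]; all 5 bases appear in both, in order, and the DP table's final entry dp[8][8] is also 5, so no common subsequence is longer.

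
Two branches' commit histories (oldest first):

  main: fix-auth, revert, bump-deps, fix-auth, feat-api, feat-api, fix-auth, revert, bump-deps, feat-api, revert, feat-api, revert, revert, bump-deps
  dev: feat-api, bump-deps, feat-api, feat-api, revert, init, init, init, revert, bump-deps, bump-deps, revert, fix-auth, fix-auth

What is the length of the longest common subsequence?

7

One common subsequence of length 7: feat-api (main #6, dev #1), then bump-deps (main #9, dev #2), then feat-api (main #10, dev #3), then feat-api (main #12, dev #4), then revert (main #13, dev #5), then revert (main #14, dev #9), then bump-deps (main #15, dev #11). The LCS DP gives dp[15][14] = 7, so this is optimal.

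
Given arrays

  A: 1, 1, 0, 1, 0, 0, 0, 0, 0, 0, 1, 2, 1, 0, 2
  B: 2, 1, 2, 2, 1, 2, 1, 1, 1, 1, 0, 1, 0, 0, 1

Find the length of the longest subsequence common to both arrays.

7

One common subsequence of length 7: 1 (A #1, B #9); then 1 (A #2, B #10); then 0 (A #3, B #11); then 1 (A #4, B #12); then 0 (A #9, B #13); then 0 (A #10, B #14); then 1 (A #13, B #15). Since dp[15][15] = 7, nothing longer is possible.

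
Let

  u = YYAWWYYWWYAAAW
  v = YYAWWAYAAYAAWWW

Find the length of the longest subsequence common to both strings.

One common subsequence of length 10: Y (u #1, v #1), then Y (u #2, v #2), then A (u #3, v #3), then W (u #4, v #4), then W (u #5, v #5), then Y (u #6, v #7), then Y (u #7, v #10), then W (u #8, v #13), then W (u #9, v #14), then W (u #14, v #15). The LCS DP gives dp[14][15] = 10, so this is optimal.

10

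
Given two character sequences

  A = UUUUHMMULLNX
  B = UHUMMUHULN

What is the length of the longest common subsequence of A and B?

One common subsequence of length 7: U at A[1]=B[1], U at A[2]=B[3], U at A[4]=B[6], H at A[5]=B[7], U at A[8]=B[8], L at A[10]=B[9], N at A[11]=B[10]. dp[12][10] = 7 confirms this is the maximum.

7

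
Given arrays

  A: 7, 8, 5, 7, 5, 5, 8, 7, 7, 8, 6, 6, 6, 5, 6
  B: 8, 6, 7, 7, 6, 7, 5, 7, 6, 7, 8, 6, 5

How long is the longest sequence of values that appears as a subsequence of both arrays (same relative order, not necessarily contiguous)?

Match 7 [1,4] → 7 [4,6] → 5 [6,7] → 7 [8,8] → 7 [9,10] → 8 [10,11] → 6 [13,12] → 5 [14,13] — 8 values in the same relative order in both, and the DP table's final entry dp[15][13] is also 8, so no common subsequence is longer.

8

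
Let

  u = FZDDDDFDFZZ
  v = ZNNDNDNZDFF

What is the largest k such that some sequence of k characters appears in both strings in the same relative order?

6

Let dp[i][j] be the LCS length of the first i characters of u and the first j characters of v. dp[i][j] = dp[i-1][j-1]+1 when the i-th and j-th characters match, else max(dp[i-1][j], dp[i][j-1]).
    ·  Z  N  N  D  N  D  N  Z  D  F  F
 ·  0  0  0  0  0  0  0  0  0  0  0  0
 F  0  0  0  0  0  0  0  0  0  0  1  1
 Z  0  1  1  1  1  1  1  1  1  1  1  1
 D  0  1  1  1  2  2  2  2  2  2  2  2
 D  0  1  1  1  2  2  3  3  3  3  3  3
 D  0  1  1  1  2  2  3  3  3  4  4  4
 D  0  1  1  1  2  2  3  3  3  4  4  4
 F  0  1  1  1  2  2  3  3  3  4  5  5
 D  0  1  1  1  2  2  3  3  3  4  5  5
 F  0  1  1  1  2  2  3  3  3  4  5  6
 Z  0  1  1  1  2  2  3  3  4  4  5  6
 Z  0  1  1  1  2  2  3  3  4  4  5  6
dp[11][11] = 6. One LCS (by backtracking along matches): ZDDDFF.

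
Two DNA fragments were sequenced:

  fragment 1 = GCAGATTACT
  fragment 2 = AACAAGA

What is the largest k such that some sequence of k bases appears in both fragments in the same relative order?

4

Match C at fragment 1[2]=fragment 2[3] → A at fragment 1[3]=fragment 2[5] → G at fragment 1[4]=fragment 2[6] → A at fragment 1[8]=fragment 2[7] — 4 bases in the same relative order in both. The LCS DP gives dp[10][7] = 4, so this is optimal.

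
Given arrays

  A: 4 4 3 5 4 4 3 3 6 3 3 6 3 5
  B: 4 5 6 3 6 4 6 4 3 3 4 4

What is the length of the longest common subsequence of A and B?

6

Taking 4 [1,1] → 3 [3,4] → 4 [5,6] → 4 [6,8] → 3 [7,9] → 3 [8,10] gives a common subsequence of length 6. The LCS DP gives dp[14][12] = 6, so this is optimal.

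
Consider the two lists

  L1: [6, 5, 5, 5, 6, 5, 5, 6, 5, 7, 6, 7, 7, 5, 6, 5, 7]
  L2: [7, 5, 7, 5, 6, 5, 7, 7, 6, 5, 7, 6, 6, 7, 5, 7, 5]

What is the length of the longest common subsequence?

11

Pick 5 (L1 #2, L2 #2), 5 (L1 #4, L2 #4), 6 (L1 #5, L2 #5), 5 (L1 #6, L2 #6), 6 (L1 #8, L2 #9), 5 (L1 #9, L2 #10), 7 (L1 #10, L2 #11), 6 (L1 #11, L2 #13), 7 (L1 #12, L2 #14), 7 (L1 #13, L2 #16), 5 (L1 #16, L2 #17); all 11 values appear in both, in order, and the DP table's final entry dp[17][17] is also 11, so no common subsequence is longer.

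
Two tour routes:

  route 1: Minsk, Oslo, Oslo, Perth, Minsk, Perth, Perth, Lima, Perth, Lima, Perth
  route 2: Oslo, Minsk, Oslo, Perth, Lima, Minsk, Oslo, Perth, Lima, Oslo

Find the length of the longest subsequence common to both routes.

6

One common subsequence of length 6: Minsk [1,2], then Oslo [3,3], then Perth [4,4], then Minsk [5,6], then Perth [7,8], then Lima [8,9]. dp[11][10] = 6 confirms this is the maximum.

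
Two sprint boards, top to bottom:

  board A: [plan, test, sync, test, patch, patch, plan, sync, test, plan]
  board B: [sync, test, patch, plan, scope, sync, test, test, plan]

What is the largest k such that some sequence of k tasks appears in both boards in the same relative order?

Match sync (board A #3, board B #1) → test (board A #4, board B #2) → patch (board A #6, board B #3) → plan (board A #7, board B #4) → sync (board A #8, board B #6) → test (board A #9, board B #8) → plan (board A #10, board B #9) — 7 tasks in the same relative order in both. dp[10][9] = 7 confirms this is the maximum.

7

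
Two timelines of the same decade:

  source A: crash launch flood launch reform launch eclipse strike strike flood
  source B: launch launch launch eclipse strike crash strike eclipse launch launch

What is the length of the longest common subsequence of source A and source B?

Pick launch [2,1]; then launch [4,2]; then launch [6,3]; then eclipse [7,4]; then strike [8,5]; then strike [9,7]; all 6 events appear in both, in order, and the DP table's final entry dp[10][10] is also 6, so no common subsequence is longer.

6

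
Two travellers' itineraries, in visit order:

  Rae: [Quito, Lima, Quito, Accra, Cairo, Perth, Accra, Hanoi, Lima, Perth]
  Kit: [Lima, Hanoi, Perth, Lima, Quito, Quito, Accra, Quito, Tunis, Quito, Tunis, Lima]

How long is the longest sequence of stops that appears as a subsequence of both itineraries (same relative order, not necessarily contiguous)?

Pick Quito [1,5], Quito [3,6], Accra [4,7], Lima [9,12]; all 4 stops appear in both, in order. The LCS DP gives dp[10][12] = 4, so this is optimal.

4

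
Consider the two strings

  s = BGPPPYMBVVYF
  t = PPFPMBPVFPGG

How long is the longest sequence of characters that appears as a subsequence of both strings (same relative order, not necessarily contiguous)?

Match P (s #3, t #1); then P (s #4, t #2); then P (s #5, t #4); then M (s #7, t #5); then B (s #8, t #6); then V (s #10, t #8); then F (s #12, t #9) — 7 characters in the same relative order in both. dp[12][12] = 7 confirms this is the maximum.

7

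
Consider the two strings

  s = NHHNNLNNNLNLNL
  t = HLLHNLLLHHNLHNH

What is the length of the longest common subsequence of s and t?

8

Taking H (s #2, t #1) → H (s #3, t #4) → N (s #4, t #5) → L (s #6, t #7) → L (s #10, t #8) → N (s #11, t #11) → L (s #12, t #12) → N (s #13, t #14) gives a common subsequence of length 8. The LCS DP gives dp[14][15] = 8, so this is optimal.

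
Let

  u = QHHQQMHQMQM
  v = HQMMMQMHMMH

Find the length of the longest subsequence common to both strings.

7

Taking H at u[3]=v[1], then Q at u[4]=v[2], then Q at u[5]=v[6], then M at u[6]=v[7], then H at u[7]=v[8], then M at u[9]=v[9], then M at u[11]=v[10] gives a common subsequence of length 7, and the DP table's final entry dp[11][11] is also 7, so no common subsequence is longer.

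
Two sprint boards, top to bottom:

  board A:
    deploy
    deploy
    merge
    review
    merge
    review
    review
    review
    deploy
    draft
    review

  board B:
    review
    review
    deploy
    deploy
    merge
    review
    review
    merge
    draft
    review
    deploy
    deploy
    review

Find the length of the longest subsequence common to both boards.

Match deploy [1,3], deploy [2,4], merge [3,5], review [4,7], merge [5,8], review [6,10], deploy [9,12], review [11,13] — 8 tasks in the same relative order in both. The LCS DP gives dp[11][13] = 8, so this is optimal.

8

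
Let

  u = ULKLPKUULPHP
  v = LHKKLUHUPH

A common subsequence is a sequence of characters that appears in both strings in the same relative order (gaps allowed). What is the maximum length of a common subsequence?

Taking L (u #2, v #1), then K (u #3, v #4), then L (u #4, v #5), then U (u #7, v #6), then U (u #8, v #8), then P (u #10, v #9), then H (u #11, v #10) gives a common subsequence of length 7, and the DP table's final entry dp[12][10] is also 7, so no common subsequence is longer.

7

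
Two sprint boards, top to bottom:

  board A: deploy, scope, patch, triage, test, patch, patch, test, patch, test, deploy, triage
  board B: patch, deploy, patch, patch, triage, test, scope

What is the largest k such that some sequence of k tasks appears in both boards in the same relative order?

Pick deploy [1,2], then patch [3,4], then triage [4,5], then test [5,6]; all 4 tasks appear in both, in order. dp[12][7] = 4 confirms this is the maximum.

4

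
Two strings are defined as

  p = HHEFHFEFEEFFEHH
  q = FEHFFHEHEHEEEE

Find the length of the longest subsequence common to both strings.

8

One common subsequence of length 8: H at p[1]=q[6], H at p[2]=q[8], E at p[3]=q[9], H at p[5]=q[10], E at p[7]=q[11], E at p[9]=q[12], E at p[10]=q[13], E at p[13]=q[14]. dp[15][14] = 8 confirms this is the maximum.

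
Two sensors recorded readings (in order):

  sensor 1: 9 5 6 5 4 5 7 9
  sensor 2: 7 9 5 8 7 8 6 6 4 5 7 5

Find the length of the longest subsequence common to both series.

Taking 9 at sensor 1[1]=sensor 2[2]; then 5 at sensor 1[2]=sensor 2[3]; then 6 at sensor 1[3]=sensor 2[8]; then 4 at sensor 1[5]=sensor 2[9]; then 5 at sensor 1[6]=sensor 2[10]; then 7 at sensor 1[7]=sensor 2[11] gives a common subsequence of length 6. Since dp[8][12] = 6, nothing longer is possible.

6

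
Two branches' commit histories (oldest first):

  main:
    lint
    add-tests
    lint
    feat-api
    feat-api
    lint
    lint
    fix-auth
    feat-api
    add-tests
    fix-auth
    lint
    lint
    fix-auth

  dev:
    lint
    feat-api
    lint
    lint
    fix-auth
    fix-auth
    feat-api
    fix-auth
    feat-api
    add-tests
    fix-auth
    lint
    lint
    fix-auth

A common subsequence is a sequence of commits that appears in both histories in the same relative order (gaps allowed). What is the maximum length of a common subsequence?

11

One common subsequence of length 11: lint [3,1], then feat-api [5,2], then lint [6,3], then lint [7,4], then fix-auth [8,8], then feat-api [9,9], then add-tests [10,10], then fix-auth [11,11], then lint [12,12], then lint [13,13], then fix-auth [14,14]. The LCS DP gives dp[14][14] = 11, so this is optimal.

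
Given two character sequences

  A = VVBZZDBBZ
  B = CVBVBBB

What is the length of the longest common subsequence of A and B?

Match V [1,2] → V [2,4] → B [3,5] → B [7,6] → B [8,7] — 5 characters in the same relative order in both. The LCS DP gives dp[9][7] = 5, so this is optimal.

5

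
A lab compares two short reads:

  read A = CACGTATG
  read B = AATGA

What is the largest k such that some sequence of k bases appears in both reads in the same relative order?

4

One common subsequence of length 4: A at read A[2]=read B[1] → A at read A[6]=read B[2] → T at read A[7]=read B[3] → G at read A[8]=read B[4], and the DP table's final entry dp[8][5] is also 4, so no common subsequence is longer.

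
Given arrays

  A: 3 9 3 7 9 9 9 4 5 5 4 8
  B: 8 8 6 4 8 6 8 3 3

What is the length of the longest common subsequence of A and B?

Pick 3 (A #1, B #8), then 3 (A #3, B #9); all 2 values appear in both, in order. dp[12][9] = 2 confirms this is the maximum.

2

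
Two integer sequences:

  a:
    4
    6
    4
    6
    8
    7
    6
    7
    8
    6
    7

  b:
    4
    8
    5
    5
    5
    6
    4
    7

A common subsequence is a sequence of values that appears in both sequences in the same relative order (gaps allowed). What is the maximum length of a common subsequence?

4

Let dp[i][j] be the LCS length of the first i values of a and the first j values of b. dp[i][j] = dp[i-1][j-1]+1 when the i-th and j-th values match, else max(dp[i-1][j], dp[i][j-1]).
    ·  4  8  5  5  5  6  4  7
 ·  0  0  0  0  0  0  0  0  0
 4  0  1  1  1  1  1  1  1  1
 6  0  1  1  1  1  1  2  2  2
 4  0  1  1  1  1  1  2  3  3
 6  0  1  1  1  1  1  2  3  3
 8  0  1  2  2  2  2  2  3  3
 7  0  1  2  2  2  2  2  3  4
 6  0  1  2  2  2  2  3  3  4
 7  0  1  2  2  2  2  3  3  4
 8  0  1  2  2  2  2  3  3  4
 6  0  1  2  2  2  2  3  3  4
 7  0  1  2  2  2  2  3  3  4
dp[11][8] = 4. One LCS (by backtracking along matches): 4, 6, 4, 7.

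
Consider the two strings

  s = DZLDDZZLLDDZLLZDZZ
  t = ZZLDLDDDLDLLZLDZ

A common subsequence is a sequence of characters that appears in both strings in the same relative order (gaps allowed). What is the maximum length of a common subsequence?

11

Taking D [1,4], L [3,5], D [4,7], D [5,8], L [9,9], D [11,10], L [13,11], L [14,12], Z [15,13], D [16,15], Z [18,16] gives a common subsequence of length 11. dp[18][16] = 11 confirms this is the maximum.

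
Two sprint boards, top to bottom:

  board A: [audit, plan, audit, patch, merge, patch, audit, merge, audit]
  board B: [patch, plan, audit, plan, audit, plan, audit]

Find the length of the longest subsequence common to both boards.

4

Match audit [1,3], plan [2,4], audit [3,5], audit [9,7] — 4 tasks in the same relative order in both. dp[9][7] = 4 confirms this is the maximum.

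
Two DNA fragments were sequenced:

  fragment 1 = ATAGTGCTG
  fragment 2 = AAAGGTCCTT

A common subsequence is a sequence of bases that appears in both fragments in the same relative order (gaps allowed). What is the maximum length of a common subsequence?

Taking A (fragment 1 #1, fragment 2 #2), A (fragment 1 #3, fragment 2 #3), G (fragment 1 #4, fragment 2 #5), T (fragment 1 #5, fragment 2 #6), C (fragment 1 #7, fragment 2 #8), T (fragment 1 #8, fragment 2 #10) gives a common subsequence of length 6. The LCS DP gives dp[9][10] = 6, so this is optimal.

6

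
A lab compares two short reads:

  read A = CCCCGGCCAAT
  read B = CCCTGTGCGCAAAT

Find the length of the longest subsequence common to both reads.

10

Match C (read A #1, read B #1) → C (read A #2, read B #2) → C (read A #3, read B #3) → G (read A #5, read B #5) → G (read A #6, read B #7) → C (read A #7, read B #8) → C (read A #8, read B #10) → A (read A #9, read B #12) → A (read A #10, read B #13) → T (read A #11, read B #14) — 10 bases in the same relative order in both. The LCS DP gives dp[11][14] = 10, so this is optimal.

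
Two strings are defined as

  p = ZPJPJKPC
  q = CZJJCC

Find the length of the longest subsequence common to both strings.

Let dp[i][j] be the LCS length of the first i characters of p and the first j characters of q. dp[i][j] = dp[i-1][j-1]+1 when the i-th and j-th characters match, else max(dp[i-1][j], dp[i][j-1]).
    ·  C  Z  J  J  C  C
 ·  0  0  0  0  0  0  0
 Z  0  0  1  1  1  1  1
 P  0  0  1  1  1  1  1
 J  0  0  1  2  2  2  2
 P  0  0  1  2  2  2  2
 J  0  0  1  2  3  3  3
 K  0  0  1  2  3  3  3
 P  0  0  1  2  3  3  3
 C  0  1  1  2  3  4  4
dp[8][6] = 4. One LCS (by backtracking along matches): ZJJC.

4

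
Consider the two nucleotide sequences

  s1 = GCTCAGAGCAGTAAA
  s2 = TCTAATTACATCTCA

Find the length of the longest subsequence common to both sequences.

Pick C (s1 #2, s2 #2), T (s1 #3, s2 #3), A (s1 #5, s2 #5), A (s1 #7, s2 #8), C (s1 #9, s2 #9), A (s1 #10, s2 #10), T (s1 #12, s2 #13), A (s1 #15, s2 #15); all 8 bases appear in both, in order. The LCS DP gives dp[15][15] = 8, so this is optimal.

8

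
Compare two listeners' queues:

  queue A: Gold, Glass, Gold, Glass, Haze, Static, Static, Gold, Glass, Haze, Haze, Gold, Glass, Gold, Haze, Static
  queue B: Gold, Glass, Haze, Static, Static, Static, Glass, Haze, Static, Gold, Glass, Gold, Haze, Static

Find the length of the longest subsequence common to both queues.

Match Gold at queue A[3]=queue B[1], then Glass at queue A[4]=queue B[2], then Haze at queue A[5]=queue B[3], then Static at queue A[6]=queue B[5], then Static at queue A[7]=queue B[6], then Glass at queue A[9]=queue B[7], then Haze at queue A[10]=queue B[8], then Gold at queue A[12]=queue B[10], then Glass at queue A[13]=queue B[11], then Gold at queue A[14]=queue B[12], then Haze at queue A[15]=queue B[13], then Static at queue A[16]=queue B[14] — 12 songs in the same relative order in both. The LCS DP gives dp[16][14] = 12, so this is optimal.

12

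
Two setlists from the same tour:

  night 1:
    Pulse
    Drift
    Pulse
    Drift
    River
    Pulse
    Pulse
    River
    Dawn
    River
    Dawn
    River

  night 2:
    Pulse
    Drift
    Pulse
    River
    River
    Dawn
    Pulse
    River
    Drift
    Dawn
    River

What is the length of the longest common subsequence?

Taking Pulse [1,1], Drift [2,2], Pulse [3,3], River [5,4], River [8,5], Dawn [9,6], River [10,8], Dawn [11,10], River [12,11] gives a common subsequence of length 9. Since dp[12][11] = 9, nothing longer is possible.

9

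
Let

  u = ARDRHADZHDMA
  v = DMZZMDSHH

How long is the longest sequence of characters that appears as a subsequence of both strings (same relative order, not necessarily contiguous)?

Let dp[i][j] be the LCS length of the first i characters of u and the first j characters of v. dp[i][j] = dp[i-1][j-1]+1 when the i-th and j-th characters match, else max(dp[i-1][j], dp[i][j-1]).
    ·  D  M  Z  Z  M  D  S  H  H
 ·  0  0  0  0  0  0  0  0  0  0
 A  0  0  0  0  0  0  0  0  0  0
 R  0  0  0  0  0  0  0  0  0  0
 D  0  1  1  1  1  1  1  1  1  1
 R  0  1  1  1  1  1  1  1  1  1
 H  0  1  1  1  1  1  1  1  2  2
 A  0  1  1  1  1  1  1  1  2  2
 D  0  1  1  1  1  1  2  2  2  2
 Z  0  1  1  2  2  2  2  2  2  2
 H  0  1  1  2  2  2  2  2  3  3
 D  0  1  1  2  2  2  3  3  3  3
 M  0  1  2  2  2  3  3  3  3  3
 A  0  1  2  2  2  3  3  3  3  3
dp[12][9] = 3. One LCS (by backtracking along matches): DHH.

3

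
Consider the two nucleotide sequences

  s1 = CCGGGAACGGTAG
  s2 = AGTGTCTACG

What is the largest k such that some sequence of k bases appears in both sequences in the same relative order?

Let dp[i][j] be the LCS length of the first i bases of s1 and the first j bases of s2. dp[i][j] = dp[i-1][j-1]+1 when the i-th and j-th bases match, else max(dp[i-1][j], dp[i][j-1]).
    ·  A  G  T  G  T  C  T  A  C  G
 ·  0  0  0  0  0  0  0  0  0  0  0
 C  0  0  0  0  0  0  1  1  1  1  1
 C  0  0  0  0  0  0  1  1  1  2  2
 G  0  0  1  1  1  1  1  1  1  2  3
 G  0  0  1  1  2  2  2  2  2  2  3
 G  0  0  1  1  2  2  2  2  2  2  3
 A  0  1  1  1  2  2  2  2  3  3  3
 A  0  1  1  1  2  2  2  2  3  3  3
 C  0  1  1  1  2  2  3  3  3  4  4
 G  0  1  2  2  2  2  3  3  3  4  5
 G  0  1  2  2  3  3  3  3  3  4  5
 T  0  1  2  3  3  4  4  4  4  4  5
 A  0  1  2  3  3  4  4  4  5  5  5
 G  0  1  2  3  4  4  4  4  5  5  6
dp[13][10] = 6. One LCS (by backtracking along matches): GGCTAG.

6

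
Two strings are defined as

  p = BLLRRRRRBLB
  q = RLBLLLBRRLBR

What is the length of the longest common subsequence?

Let dp[i][j] be the LCS length of the first i characters of p and the first j characters of q. dp[i][j] = dp[i-1][j-1]+1 when the i-th and j-th characters match, else max(dp[i-1][j], dp[i][j-1]).
    ·  R  L  B  L  L  L  B  R  R  L  B  R
 ·  0  0  0  0  0  0  0  0  0  0  0  0  0
 B  0  0  0  1  1  1  1  1  1  1  1  1  1
 L  0  0  1  1  2  2  2  2  2  2  2  2  2
 L  0  0  1  1  2  3  3  3  3  3  3  3  3
 R  0  1  1  1  2  3  3  3  4  4  4  4  4
 R  0  1  1  1  2  3  3  3  4  5  5  5  5
 R  0  1  1  1  2  3  3  3  4  5  5  5  6
 R  0  1  1  1  2  3  3  3  4  5  5  5  6
 R  0  1  1  1  2  3  3  3  4  5  5  5  6
 B  0  1  1  2  2  3  3  4  4  5  5  6  6
 L  0  1  2  2  3  3  4  4  4  5  6  6  6
 B  0  1  2  3  3  3  4  5  5  5  6  7  7
dp[11][12] = 7. One LCS (by backtracking along matches): BLLRRLB.

7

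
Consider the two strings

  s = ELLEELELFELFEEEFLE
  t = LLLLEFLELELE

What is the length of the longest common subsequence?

10

Match L (s #2, t #2), L (s #3, t #3), L (s #6, t #4), E (s #7, t #5), L (s #8, t #7), E (s #10, t #8), L (s #11, t #9), E (s #15, t #10), L (s #17, t #11), E (s #18, t #12) — 10 characters in the same relative order in both, and the DP table's final entry dp[18][12] is also 10, so no common subsequence is longer.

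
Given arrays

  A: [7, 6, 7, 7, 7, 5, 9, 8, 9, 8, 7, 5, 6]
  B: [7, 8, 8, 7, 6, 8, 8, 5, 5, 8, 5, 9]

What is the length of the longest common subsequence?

5

Taking 7 (A #1, B #4) → 6 (A #2, B #5) → 5 (A #6, B #9) → 8 (A #8, B #10) → 9 (A #9, B #12) gives a common subsequence of length 5. The LCS DP gives dp[13][12] = 5, so this is optimal.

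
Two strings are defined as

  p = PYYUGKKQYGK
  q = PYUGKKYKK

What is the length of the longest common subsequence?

Let dp[i][j] be the LCS length of the first i characters of p and the first j characters of q. dp[i][j] = dp[i-1][j-1]+1 when the i-th and j-th characters match, else max(dp[i-1][j], dp[i][j-1]).
    ·  P  Y  U  G  K  K  Y  K  K
 ·  0  0  0  0  0  0  0  0  0  0
 P  0  1  1  1  1  1  1  1  1  1
 Y  0  1  2  2  2  2  2  2  2  2
 Y  0  1  2  2  2  2  2  3  3  3
 U  0  1  2  3  3  3  3  3  3  3
 G  0  1  2  3  4  4  4  4  4  4
 K  0  1  2  3  4  5  5  5  5  5
 K  0  1  2  3  4  5  6  6  6  6
 Q  0  1  2  3  4  5  6  6  6  6
 Y  0  1  2  3  4  5  6  7  7  7
 G  0  1  2  3  4  5  6  7  7  7
 K  0  1  2  3  4  5  6  7  8  8
dp[11][9] = 8. One LCS (by backtracking along matches): PYUGKKYK.

8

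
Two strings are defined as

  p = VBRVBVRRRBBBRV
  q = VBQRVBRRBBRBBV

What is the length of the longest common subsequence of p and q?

11

One common subsequence of length 11: V at p[1]=q[1], B at p[2]=q[2], R at p[3]=q[4], V at p[4]=q[5], B at p[5]=q[6], R at p[7]=q[7], R at p[8]=q[8], R at p[9]=q[11], B at p[11]=q[12], B at p[12]=q[13], V at p[14]=q[14]. Since dp[14][14] = 11, nothing longer is possible.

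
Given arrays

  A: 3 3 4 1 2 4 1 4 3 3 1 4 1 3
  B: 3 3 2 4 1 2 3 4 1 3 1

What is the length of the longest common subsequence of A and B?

9

Match 3 (A #1, B #1), 3 (A #2, B #2), 4 (A #3, B #4), 1 (A #4, B #5), 2 (A #5, B #6), 4 (A #6, B #8), 1 (A #7, B #9), 3 (A #10, B #10), 1 (A #13, B #11) — 9 values in the same relative order in both. The LCS DP gives dp[14][11] = 9, so this is optimal.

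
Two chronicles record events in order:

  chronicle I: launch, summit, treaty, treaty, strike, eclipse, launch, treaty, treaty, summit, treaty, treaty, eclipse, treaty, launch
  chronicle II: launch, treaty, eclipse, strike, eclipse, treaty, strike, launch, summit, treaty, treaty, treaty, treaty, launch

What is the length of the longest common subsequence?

10

One common subsequence of length 10: launch (chronicle I #1, chronicle II #1) → treaty (chronicle I #3, chronicle II #2) → treaty (chronicle I #4, chronicle II #6) → strike (chronicle I #5, chronicle II #7) → launch (chronicle I #7, chronicle II #8) → treaty (chronicle I #9, chronicle II #10) → treaty (chronicle I #11, chronicle II #11) → treaty (chronicle I #12, chronicle II #12) → treaty (chronicle I #14, chronicle II #13) → launch (chronicle I #15, chronicle II #14). The LCS DP gives dp[15][14] = 10, so this is optimal.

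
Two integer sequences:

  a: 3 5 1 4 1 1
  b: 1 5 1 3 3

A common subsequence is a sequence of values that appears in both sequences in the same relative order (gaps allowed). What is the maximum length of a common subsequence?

2

One common subsequence of length 2: 5 (a #2, b #2) → 1 (a #3, b #3). Since dp[6][5] = 2, nothing longer is possible.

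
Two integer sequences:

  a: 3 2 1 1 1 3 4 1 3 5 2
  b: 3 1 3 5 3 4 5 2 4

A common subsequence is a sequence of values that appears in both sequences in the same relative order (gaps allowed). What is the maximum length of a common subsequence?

Taking 3 (a #1, b #1); then 1 (a #3, b #2); then 3 (a #6, b #5); then 4 (a #7, b #6); then 5 (a #10, b #7); then 2 (a #11, b #8) gives a common subsequence of length 6, and the DP table's final entry dp[11][9] is also 6, so no common subsequence is longer.

6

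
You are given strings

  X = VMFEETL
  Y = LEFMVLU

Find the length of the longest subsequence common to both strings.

2

Let dp[i][j] be the LCS length of the first i characters of X and the first j characters of Y. dp[i][j] = dp[i-1][j-1]+1 when the i-th and j-th characters match, else max(dp[i-1][j], dp[i][j-1]).
    ·  L  E  F  M  V  L  U
 ·  0  0  0  0  0  0  0  0
 V  0  0  0  0  0  1  1  1
 M  0  0  0  0  1  1  1  1
 F  0  0  0  1  1  1  1  1
 E  0  0  1  1  1  1  1  1
 E  0  0  1  1  1  1  1  1
 T  0  0  1  1  1  1  1  1
 L  0  1  1  1  1  1  2  2
dp[7][7] = 2. One LCS (by backtracking along matches): VL.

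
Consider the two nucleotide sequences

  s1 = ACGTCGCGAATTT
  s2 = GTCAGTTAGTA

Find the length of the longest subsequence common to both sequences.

Match G [3,1]; then T [4,2]; then C [5,3]; then G [8,5]; then T [11,6]; then T [12,7]; then T [13,10] — 7 bases in the same relative order in both. Since dp[13][11] = 7, nothing longer is possible.

7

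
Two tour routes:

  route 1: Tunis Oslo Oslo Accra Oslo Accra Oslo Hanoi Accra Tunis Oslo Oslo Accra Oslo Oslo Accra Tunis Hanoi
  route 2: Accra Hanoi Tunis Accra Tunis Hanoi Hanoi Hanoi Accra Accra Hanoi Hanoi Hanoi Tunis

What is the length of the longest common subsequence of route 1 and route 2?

One common subsequence of length 7: Accra [6,1], Hanoi [8,2], Accra [9,4], Tunis [10,5], Accra [13,9], Accra [16,10], Tunis [17,14]. dp[18][14] = 7 confirms this is the maximum.

7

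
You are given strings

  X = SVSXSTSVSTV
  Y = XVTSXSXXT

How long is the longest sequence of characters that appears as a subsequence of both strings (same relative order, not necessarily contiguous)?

Taking V (X #2, Y #2) → S (X #3, Y #4) → X (X #4, Y #5) → S (X #5, Y #6) → T (X #10, Y #9) gives a common subsequence of length 5. The LCS DP gives dp[11][9] = 5, so this is optimal.

5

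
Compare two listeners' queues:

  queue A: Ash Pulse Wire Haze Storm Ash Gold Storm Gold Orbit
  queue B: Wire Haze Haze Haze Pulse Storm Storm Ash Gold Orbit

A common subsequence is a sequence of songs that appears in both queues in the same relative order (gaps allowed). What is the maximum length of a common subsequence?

6

One common subsequence of length 6: Wire [3,1] → Haze [4,4] → Storm [5,7] → Ash [6,8] → Gold [9,9] → Orbit [10,10]. The LCS DP gives dp[10][10] = 6, so this is optimal.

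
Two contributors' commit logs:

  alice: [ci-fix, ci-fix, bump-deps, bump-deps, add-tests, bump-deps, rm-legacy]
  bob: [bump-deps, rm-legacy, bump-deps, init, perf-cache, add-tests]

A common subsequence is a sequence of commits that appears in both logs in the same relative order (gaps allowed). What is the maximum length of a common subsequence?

Taking bump-deps at alice[3]=bob[1], then bump-deps at alice[4]=bob[3], then add-tests at alice[5]=bob[6] gives a common subsequence of length 3. dp[7][6] = 3 confirms this is the maximum.

3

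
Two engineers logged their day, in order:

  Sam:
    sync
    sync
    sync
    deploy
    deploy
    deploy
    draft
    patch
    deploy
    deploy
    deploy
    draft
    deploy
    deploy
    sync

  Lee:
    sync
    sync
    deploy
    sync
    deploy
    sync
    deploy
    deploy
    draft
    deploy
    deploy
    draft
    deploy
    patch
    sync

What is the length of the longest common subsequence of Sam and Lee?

Taking sync at Sam[1]=Lee[1], sync at Sam[2]=Lee[2], sync at Sam[3]=Lee[4], deploy at Sam[4]=Lee[5], deploy at Sam[5]=Lee[7], deploy at Sam[6]=Lee[8], draft at Sam[7]=Lee[9], deploy at Sam[10]=Lee[10], deploy at Sam[11]=Lee[11], draft at Sam[12]=Lee[12], deploy at Sam[13]=Lee[13], sync at Sam[15]=Lee[15] gives a common subsequence of length 12. Since dp[15][15] = 12, nothing longer is possible.

12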